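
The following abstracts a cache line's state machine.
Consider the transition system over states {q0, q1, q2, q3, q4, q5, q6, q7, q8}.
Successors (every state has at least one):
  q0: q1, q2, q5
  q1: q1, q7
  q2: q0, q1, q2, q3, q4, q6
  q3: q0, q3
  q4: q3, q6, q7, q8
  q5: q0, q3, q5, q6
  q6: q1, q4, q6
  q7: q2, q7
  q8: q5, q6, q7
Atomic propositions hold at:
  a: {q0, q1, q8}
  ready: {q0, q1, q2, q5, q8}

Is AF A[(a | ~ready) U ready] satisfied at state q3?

Sat(~ready) = {q3, q4, q6, q7}
Sat(a | ~ready) = {q0, q1, q3, q4, q6, q7, q8}
A[(a | ~ready) U ready]: least fixpoint, start Z0 = Sat(ready) = {q0, q1, q2, q5, q8}, add states in Sat(a | ~ready) with every successor in Z. Already a fixed point.
Sat(A[(a | ~ready) U ready]) = {q0, q1, q2, q5, q8}
AF A[(a | ~ready) U ready]: least fixpoint, start Z0 = {q0, q1, q2, q5, q8}, add states with every successor in Z. Already a fixed point.
Sat(AF A[(a | ~ready) U ready]) = {q0, q1, q2, q5, q8}
q3 ∉ Sat(AF A[(a | ~ready) U ready]) = {q0, q1, q2, q5, q8}, so the formula does not hold at q3.

No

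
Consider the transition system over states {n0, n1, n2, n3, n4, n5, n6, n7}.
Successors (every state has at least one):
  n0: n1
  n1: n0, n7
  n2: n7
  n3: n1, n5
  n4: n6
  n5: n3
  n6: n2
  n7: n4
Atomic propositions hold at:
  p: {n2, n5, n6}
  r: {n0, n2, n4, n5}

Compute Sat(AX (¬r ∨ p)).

Sat(¬r) = {n1, n3, n6, n7}
Sat(¬r ∨ p) = {n1, n2, n3, n5, n6, n7}
Sat(AX (¬r ∨ p)) = {s : every successor in {n1, n2, n3, n5, n6, n7}} = {n0, n2, n3, n4, n5, n6}

{n0, n2, n3, n4, n5, n6}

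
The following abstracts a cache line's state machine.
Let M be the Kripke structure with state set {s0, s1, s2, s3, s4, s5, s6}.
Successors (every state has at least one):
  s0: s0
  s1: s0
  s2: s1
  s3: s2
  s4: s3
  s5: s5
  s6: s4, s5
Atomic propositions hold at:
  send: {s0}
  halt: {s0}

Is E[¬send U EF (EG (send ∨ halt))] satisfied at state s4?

Sat(¬send) = {s1, s2, s3, s4, s5, s6}
Sat(send ∨ halt) = {s0}
EG (send ∨ halt): greatest fixpoint, start Z0 = {s0}, keep only states in Sat with some successor in Z. Already a fixed point.
Sat(EG (send ∨ halt)) = {s0}
EF (EG (send ∨ halt)): least fixpoint, start Z0 = {s0}, add states with some successor in Z. Z1 = {s0, s1}; Z2 = {s0, s1, s2}; Z3 = {s0, s1, s2, s3}; Z4 = {s0, s1, s2, s3, s4}; Z5 = {s0, s1, s2, s3, s4, s6}; fixed.
Sat(EF (EG (send ∨ halt))) = {s0, s1, s2, s3, s4, s6}
E[¬send U EF (EG (send ∨ halt))]: least fixpoint, start Z0 = Sat(EF (EG (send ∨ halt))) = {s0, s1, s2, s3, s4, s6}, add states in Sat(¬send) with some successor in Z. Already a fixed point.
Sat(E[¬send U EF (EG (send ∨ halt))]) = {s0, s1, s2, s3, s4, s6}
s4 ∈ Sat(E[¬send U EF (EG (send ∨ halt))]) = {s0, s1, s2, s3, s4, s6}, so the formula holds at s4.

Yes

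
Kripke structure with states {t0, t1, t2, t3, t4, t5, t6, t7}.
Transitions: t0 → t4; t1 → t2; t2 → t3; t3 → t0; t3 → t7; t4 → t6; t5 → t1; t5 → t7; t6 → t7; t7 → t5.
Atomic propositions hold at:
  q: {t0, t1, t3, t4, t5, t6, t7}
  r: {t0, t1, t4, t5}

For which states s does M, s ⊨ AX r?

{t0, t7}

Sat(AX r) = {s : every successor in {t0, t1, t4, t5}} = {t0, t7}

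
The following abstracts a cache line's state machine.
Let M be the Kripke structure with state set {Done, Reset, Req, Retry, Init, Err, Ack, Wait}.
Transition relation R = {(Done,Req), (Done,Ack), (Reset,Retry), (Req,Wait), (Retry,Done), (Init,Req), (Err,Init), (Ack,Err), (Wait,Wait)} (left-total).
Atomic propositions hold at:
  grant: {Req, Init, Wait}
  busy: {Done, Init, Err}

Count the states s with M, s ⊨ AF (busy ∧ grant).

3

Sat(busy ∧ grant) = {Init}
AF (busy ∧ grant): least fixpoint, start Z0 = {Init}, add states with every successor in Z. Z1 = {Init, Err}; Z2 = {Init, Err, Ack}; fixed.
Sat(AF (busy ∧ grant)) = {Init, Err, Ack}
|Sat(AF (busy ∧ grant))| = |{Init, Err, Ack}| = 3.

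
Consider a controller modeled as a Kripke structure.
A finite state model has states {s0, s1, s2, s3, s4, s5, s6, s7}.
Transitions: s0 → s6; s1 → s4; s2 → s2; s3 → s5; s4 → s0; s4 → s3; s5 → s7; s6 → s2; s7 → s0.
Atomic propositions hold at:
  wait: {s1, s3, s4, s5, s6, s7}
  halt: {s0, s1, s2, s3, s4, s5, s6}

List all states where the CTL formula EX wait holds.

Sat(EX wait) = {s : some successor in {s1, s3, s4, s5, s6, s7}} = {s0, s1, s3, s4, s5}

{s0, s1, s3, s4, s5}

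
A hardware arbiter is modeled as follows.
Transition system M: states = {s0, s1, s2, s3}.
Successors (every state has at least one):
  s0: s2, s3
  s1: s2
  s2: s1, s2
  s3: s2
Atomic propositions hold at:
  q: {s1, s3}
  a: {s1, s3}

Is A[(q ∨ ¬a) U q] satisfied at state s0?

Sat(¬a) = {s0, s2}
Sat(q ∨ ¬a) = {s0, s1, s2, s3}
A[(q ∨ ¬a) U q]: least fixpoint, start Z0 = Sat(q) = {s1, s3}, add states in Sat(q ∨ ¬a) with every successor in Z. Already a fixed point.
Sat(A[(q ∨ ¬a) U q]) = {s1, s3}
s0 ∉ Sat(A[(q ∨ ¬a) U q]) = {s1, s3}, so the formula does not hold at s0.

No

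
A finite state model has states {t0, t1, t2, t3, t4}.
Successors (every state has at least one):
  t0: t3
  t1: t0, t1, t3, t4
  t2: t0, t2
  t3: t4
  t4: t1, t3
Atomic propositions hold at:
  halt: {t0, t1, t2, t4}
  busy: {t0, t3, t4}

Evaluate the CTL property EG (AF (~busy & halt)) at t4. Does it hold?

Sat(~busy) = {t1, t2}
Sat(~busy & halt) = {t1, t2}
AF (~busy & halt): least fixpoint, start Z0 = {t1, t2}, add states with every successor in Z. Already a fixed point.
Sat(AF (~busy & halt)) = {t1, t2}
EG (AF (~busy & halt)): greatest fixpoint, start Z0 = {t1, t2}, keep only states in Sat with some successor in Z. Already a fixed point.
Sat(EG (AF (~busy & halt))) = {t1, t2}
t4 ∉ Sat(EG (AF (~busy & halt))) = {t1, t2}, so the formula does not hold at t4.

No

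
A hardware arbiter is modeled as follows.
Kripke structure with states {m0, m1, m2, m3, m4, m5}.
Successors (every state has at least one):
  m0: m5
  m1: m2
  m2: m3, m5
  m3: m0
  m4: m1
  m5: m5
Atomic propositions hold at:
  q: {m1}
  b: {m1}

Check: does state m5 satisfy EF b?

No

EF b: least fixpoint, start Z0 = {m1}, add states with some successor in Z. Z1 = {m1, m4}; fixed.
Sat(EF b) = {m1, m4}
m5 ∉ Sat(EF b) = {m1, m4}, so the formula does not hold at m5.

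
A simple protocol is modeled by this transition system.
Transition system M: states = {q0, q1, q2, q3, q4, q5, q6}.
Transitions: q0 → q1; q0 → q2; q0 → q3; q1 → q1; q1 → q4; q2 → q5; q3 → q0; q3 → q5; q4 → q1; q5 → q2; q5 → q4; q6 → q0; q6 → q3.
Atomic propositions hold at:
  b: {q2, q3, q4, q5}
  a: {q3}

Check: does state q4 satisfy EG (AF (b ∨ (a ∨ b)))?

Sat(a ∨ b) = {q2, q3, q4, q5}
Sat(b ∨ (a ∨ b)) = {q2, q3, q4, q5}
AF (b ∨ (a ∨ b)): least fixpoint, start Z0 = {q2, q3, q4, q5}, add states with every successor in Z. Already a fixed point.
Sat(AF (b ∨ (a ∨ b))) = {q2, q3, q4, q5}
EG (AF (b ∨ (a ∨ b))): greatest fixpoint, start Z0 = {q2, q3, q4, q5}, keep only states in Sat with some successor in Z. Z1 = {q2, q3, q5}; fixed.
Sat(EG (AF (b ∨ (a ∨ b)))) = {q2, q3, q5}
q4 ∉ Sat(EG (AF (b ∨ (a ∨ b)))) = {q2, q3, q5}, so the formula does not hold at q4.

No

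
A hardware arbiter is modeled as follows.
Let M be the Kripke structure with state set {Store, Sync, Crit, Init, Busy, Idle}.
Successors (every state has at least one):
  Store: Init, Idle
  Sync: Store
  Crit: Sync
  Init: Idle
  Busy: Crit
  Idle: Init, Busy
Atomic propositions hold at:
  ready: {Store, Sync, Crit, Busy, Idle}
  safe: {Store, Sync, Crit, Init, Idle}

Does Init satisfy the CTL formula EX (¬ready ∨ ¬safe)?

Sat(¬ready) = {Init}
Sat(¬safe) = {Busy}
Sat(¬ready ∨ ¬safe) = {Init, Busy}
Sat(EX (¬ready ∨ ¬safe)) = {s : some successor in {Init, Busy}} = {Store, Idle}
Init ∉ Sat(EX (¬ready ∨ ¬safe)) = {Store, Idle}, so the formula does not hold at Init.

No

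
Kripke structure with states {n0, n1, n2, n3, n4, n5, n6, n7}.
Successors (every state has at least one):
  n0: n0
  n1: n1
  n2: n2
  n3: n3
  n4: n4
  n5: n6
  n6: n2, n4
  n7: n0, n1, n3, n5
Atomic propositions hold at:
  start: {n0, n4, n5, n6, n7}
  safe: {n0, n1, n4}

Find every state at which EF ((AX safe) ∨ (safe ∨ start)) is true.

Sat(AX safe) = {s : every successor in {n0, n1, n4}} = {n0, n1, n4}
Sat(safe ∨ start) = {n0, n1, n4, n5, n6, n7}
Sat((AX safe) ∨ (safe ∨ start)) = {n0, n1, n4, n5, n6, n7}
EF ((AX safe) ∨ (safe ∨ start)): least fixpoint, start Z0 = {n0, n1, n4, n5, n6, n7}, add states with some successor in Z. Already a fixed point.
Sat(EF ((AX safe) ∨ (safe ∨ start))) = {n0, n1, n4, n5, n6, n7}

{n0, n1, n4, n5, n6, n7}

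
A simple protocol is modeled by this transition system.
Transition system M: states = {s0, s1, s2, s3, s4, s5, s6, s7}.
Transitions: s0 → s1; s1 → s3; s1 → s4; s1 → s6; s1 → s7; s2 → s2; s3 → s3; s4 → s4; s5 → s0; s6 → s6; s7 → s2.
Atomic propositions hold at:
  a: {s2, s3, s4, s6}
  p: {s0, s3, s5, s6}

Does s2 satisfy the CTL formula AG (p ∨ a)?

Sat(p ∨ a) = {s0, s2, s3, s4, s5, s6}
AG (p ∨ a): greatest fixpoint, start Z0 = {s0, s2, s3, s4, s5, s6}, keep only states in Sat with every successor in Z. Z1 = {s2, s3, s4, s5, s6}; Z2 = {s2, s3, s4, s6}; fixed.
Sat(AG (p ∨ a)) = {s2, s3, s4, s6}
s2 ∈ Sat(AG (p ∨ a)) = {s2, s3, s4, s6}, so the formula holds at s2.

Yes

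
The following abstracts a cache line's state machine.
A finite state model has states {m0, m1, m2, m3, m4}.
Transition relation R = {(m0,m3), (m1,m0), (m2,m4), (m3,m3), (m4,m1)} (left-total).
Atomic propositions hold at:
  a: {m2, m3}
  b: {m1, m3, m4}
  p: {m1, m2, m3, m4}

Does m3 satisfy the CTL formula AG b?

AG b: greatest fixpoint, start Z0 = {m1, m3, m4}, keep only states in Sat with every successor in Z. Z1 = {m3, m4}; Z2 = {m3}; fixed.
Sat(AG b) = {m3}
m3 ∈ Sat(AG b) = {m3}, so the formula holds at m3.

Yes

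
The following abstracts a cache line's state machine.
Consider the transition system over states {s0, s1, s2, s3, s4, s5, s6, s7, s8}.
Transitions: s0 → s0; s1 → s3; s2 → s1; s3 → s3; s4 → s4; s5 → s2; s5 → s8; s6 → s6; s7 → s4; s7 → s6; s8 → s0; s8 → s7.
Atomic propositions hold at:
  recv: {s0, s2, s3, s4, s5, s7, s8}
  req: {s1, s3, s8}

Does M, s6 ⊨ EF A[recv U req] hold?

No

A[recv U req]: least fixpoint, start Z0 = Sat(req) = {s1, s3, s8}, add states in Sat(recv) with every successor in Z. Z1 = {s1, s2, s3, s8}; Z2 = {s1, s2, s3, s5, s8}; fixed.
Sat(A[recv U req]) = {s1, s2, s3, s5, s8}
EF A[recv U req]: least fixpoint, start Z0 = {s1, s2, s3, s5, s8}, add states with some successor in Z. Already a fixed point.
Sat(EF A[recv U req]) = {s1, s2, s3, s5, s8}
s6 ∉ Sat(EF A[recv U req]) = {s1, s2, s3, s5, s8}, so the formula does not hold at s6.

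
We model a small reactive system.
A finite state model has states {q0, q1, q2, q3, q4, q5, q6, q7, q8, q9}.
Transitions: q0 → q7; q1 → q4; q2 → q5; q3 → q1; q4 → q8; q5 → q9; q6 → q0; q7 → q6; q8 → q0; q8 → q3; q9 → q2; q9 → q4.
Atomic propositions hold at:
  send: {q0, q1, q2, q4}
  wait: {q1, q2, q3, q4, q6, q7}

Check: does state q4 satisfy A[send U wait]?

A[send U wait]: least fixpoint, start Z0 = Sat(wait) = {q1, q2, q3, q4, q6, q7}, add states in Sat(send) with every successor in Z. Z1 = {q0, q1, q2, q3, q4, q6, q7}; fixed.
Sat(A[send U wait]) = {q0, q1, q2, q3, q4, q6, q7}
q4 ∈ Sat(A[send U wait]) = {q0, q1, q2, q3, q4, q6, q7}, so the formula holds at q4.

Yes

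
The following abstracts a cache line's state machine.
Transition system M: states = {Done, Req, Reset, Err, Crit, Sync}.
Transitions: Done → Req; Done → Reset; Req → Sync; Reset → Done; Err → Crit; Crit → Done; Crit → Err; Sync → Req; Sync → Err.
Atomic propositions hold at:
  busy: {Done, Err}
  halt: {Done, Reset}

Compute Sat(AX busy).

Sat(AX busy) = {s : every successor in {Done, Err}} = {Reset, Crit}

{Reset, Crit}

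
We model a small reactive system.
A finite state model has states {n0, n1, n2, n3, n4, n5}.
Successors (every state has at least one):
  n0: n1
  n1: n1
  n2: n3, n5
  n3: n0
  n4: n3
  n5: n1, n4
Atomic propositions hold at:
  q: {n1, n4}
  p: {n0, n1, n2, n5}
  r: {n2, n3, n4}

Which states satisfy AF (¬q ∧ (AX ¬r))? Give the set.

Sat(¬q) = {n0, n2, n3, n5}
Sat(¬r) = {n0, n1, n5}
Sat(AX ¬r) = {s : every successor in {n0, n1, n5}} = {n0, n1, n3}
Sat(¬q ∧ (AX ¬r)) = {n0, n3}
AF (¬q ∧ (AX ¬r)): least fixpoint, start Z0 = {n0, n3}, add states with every successor in Z. Z1 = {n0, n3, n4}; fixed.
Sat(AF (¬q ∧ (AX ¬r))) = {n0, n3, n4}

{n0, n3, n4}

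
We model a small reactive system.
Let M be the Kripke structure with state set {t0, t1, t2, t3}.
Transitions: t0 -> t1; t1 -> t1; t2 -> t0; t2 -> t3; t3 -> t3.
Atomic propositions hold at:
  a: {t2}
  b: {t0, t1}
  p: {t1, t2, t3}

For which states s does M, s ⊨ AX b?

Sat(AX b) = {s : every successor in {t0, t1}} = {t0, t1}

{t0, t1}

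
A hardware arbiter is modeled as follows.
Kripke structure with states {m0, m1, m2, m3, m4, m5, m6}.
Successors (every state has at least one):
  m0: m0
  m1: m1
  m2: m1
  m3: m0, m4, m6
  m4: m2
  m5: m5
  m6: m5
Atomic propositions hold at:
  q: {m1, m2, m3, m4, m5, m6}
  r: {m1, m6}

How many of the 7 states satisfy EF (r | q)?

6

Sat(r | q) = {m1, m2, m3, m4, m5, m6}
EF (r | q): least fixpoint, start Z0 = {m1, m2, m3, m4, m5, m6}, add states with some successor in Z. Already a fixed point.
Sat(EF (r | q)) = {m1, m2, m3, m4, m5, m6}
|Sat(EF (r | q))| = |{m1, m2, m3, m4, m5, m6}| = 6.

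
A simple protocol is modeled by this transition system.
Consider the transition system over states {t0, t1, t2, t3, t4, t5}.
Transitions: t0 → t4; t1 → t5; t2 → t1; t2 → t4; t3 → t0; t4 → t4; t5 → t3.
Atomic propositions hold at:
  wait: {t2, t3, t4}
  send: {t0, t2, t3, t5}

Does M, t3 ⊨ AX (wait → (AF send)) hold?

Yes

AF send: least fixpoint, start Z0 = {t0, t2, t3, t5}, add states with every successor in Z. Z1 = {t0, t1, t2, t3, t5}; fixed.
Sat(AF send) = {t0, t1, t2, t3, t5}
Sat(wait → (AF send)) = {t0, t1, t2, t3, t5}
Sat(AX (wait → (AF send))) = {s : every successor in {t0, t1, t2, t3, t5}} = {t1, t3, t5}
t3 ∈ Sat(AX (wait → (AF send))) = {t1, t3, t5}, so the formula holds at t3.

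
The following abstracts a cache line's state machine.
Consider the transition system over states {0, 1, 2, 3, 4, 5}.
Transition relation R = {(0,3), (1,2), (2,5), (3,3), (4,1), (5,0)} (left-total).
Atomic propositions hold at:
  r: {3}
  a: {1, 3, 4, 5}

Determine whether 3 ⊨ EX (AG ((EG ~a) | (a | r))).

Sat(~a) = {0, 2}
EG ~a: greatest fixpoint, start Z0 = {0, 2}, keep only states in Sat with some successor in Z. Z1 = ∅; fixed.
Sat(EG ~a) = ∅
Sat(a | r) = {1, 3, 4, 5}
Sat((EG ~a) | (a | r)) = {1, 3, 4, 5}
AG ((EG ~a) | (a | r)): greatest fixpoint, start Z0 = {1, 3, 4, 5}, keep only states in Sat with every successor in Z. Z1 = {3, 4}; Z2 = {3}; fixed.
Sat(AG ((EG ~a) | (a | r))) = {3}
Sat(EX (AG ((EG ~a) | (a | r)))) = {s : some successor in {3}} = {0, 3}
3 ∈ Sat(EX (AG ((EG ~a) | (a | r)))) = {0, 3}, so the formula holds at 3.

Yes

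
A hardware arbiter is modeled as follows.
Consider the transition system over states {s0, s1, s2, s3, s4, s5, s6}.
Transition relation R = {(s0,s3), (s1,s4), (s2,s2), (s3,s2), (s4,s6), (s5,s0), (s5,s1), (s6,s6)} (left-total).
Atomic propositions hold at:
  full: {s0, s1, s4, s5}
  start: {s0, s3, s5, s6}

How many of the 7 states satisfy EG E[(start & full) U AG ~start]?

1

Sat(start & full) = {s0, s5}
Sat(~start) = {s1, s2, s4}
AG ~start: greatest fixpoint, start Z0 = {s1, s2, s4}, keep only states in Sat with every successor in Z. Z1 = {s1, s2}; Z2 = {s2}; fixed.
Sat(AG ~start) = {s2}
E[(start & full) U AG ~start]: least fixpoint, start Z0 = Sat(AG ~start) = {s2}, add states in Sat(start & full) with some successor in Z. Already a fixed point.
Sat(E[(start & full) U AG ~start]) = {s2}
EG E[(start & full) U AG ~start]: greatest fixpoint, start Z0 = {s2}, keep only states in Sat with some successor in Z. Already a fixed point.
Sat(EG E[(start & full) U AG ~start]) = {s2}
|Sat(EG E[(start & full) U AG ~start])| = |{s2}| = 1.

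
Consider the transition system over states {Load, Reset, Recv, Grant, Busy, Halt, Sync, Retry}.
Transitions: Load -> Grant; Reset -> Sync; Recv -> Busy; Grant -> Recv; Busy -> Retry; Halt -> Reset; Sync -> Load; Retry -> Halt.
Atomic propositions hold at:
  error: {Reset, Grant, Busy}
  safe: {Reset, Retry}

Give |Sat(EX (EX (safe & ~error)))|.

1

Sat(~error) = {Load, Recv, Halt, Sync, Retry}
Sat(safe & ~error) = {Retry}
Sat(EX (safe & ~error)) = {s : some successor in {Retry}} = {Busy}
Sat(EX (EX (safe & ~error))) = {s : some successor in {Busy}} = {Recv}
|Sat(EX (EX (safe & ~error)))| = |{Recv}| = 1.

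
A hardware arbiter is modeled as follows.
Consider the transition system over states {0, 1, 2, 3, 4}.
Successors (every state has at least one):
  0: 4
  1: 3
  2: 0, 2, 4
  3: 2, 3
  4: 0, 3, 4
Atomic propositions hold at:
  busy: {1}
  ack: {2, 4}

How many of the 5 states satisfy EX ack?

4

Sat(EX ack) = {s : some successor in {2, 4}} = {0, 2, 3, 4}
|Sat(EX ack)| = |{0, 2, 3, 4}| = 4.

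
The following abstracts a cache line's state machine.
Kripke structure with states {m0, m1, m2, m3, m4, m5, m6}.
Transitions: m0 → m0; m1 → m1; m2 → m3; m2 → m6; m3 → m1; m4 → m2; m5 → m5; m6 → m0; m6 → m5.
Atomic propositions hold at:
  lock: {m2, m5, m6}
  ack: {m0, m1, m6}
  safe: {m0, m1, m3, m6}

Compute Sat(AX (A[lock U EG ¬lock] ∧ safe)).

{m0, m1, m3}

Sat(¬lock) = {m0, m1, m3, m4}
EG ¬lock: greatest fixpoint, start Z0 = {m0, m1, m3, m4}, keep only states in Sat with some successor in Z. Z1 = {m0, m1, m3}; fixed.
Sat(EG ¬lock) = {m0, m1, m3}
A[lock U EG ¬lock]: least fixpoint, start Z0 = Sat(EG ¬lock) = {m0, m1, m3}, add states in Sat(lock) with every successor in Z. Already a fixed point.
Sat(A[lock U EG ¬lock]) = {m0, m1, m3}
Sat(A[lock U EG ¬lock] ∧ safe) = {m0, m1, m3}
Sat(AX (A[lock U EG ¬lock] ∧ safe)) = {s : every successor in {m0, m1, m3}} = {m0, m1, m3}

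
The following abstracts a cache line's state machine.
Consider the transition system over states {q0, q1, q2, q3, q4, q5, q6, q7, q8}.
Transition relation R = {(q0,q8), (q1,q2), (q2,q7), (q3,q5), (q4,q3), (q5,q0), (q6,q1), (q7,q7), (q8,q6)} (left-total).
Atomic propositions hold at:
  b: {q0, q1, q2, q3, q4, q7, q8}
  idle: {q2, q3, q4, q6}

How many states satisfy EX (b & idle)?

2

Sat(b & idle) = {q2, q3, q4}
Sat(EX (b & idle)) = {s : some successor in {q2, q3, q4}} = {q1, q4}
|Sat(EX (b & idle))| = |{q1, q4}| = 2.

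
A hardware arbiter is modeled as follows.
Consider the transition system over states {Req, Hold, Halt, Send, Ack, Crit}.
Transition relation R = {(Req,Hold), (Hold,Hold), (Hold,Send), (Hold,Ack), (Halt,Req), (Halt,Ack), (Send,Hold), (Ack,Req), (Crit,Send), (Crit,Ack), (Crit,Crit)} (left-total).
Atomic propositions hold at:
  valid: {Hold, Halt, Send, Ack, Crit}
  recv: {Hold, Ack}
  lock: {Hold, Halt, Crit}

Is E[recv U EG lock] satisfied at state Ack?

No

EG lock: greatest fixpoint, start Z0 = {Hold, Halt, Crit}, keep only states in Sat with some successor in Z. Z1 = {Hold, Crit}; fixed.
Sat(EG lock) = {Hold, Crit}
E[recv U EG lock]: least fixpoint, start Z0 = Sat(EG lock) = {Hold, Crit}, add states in Sat(recv) with some successor in Z. Already a fixed point.
Sat(E[recv U EG lock]) = {Hold, Crit}
Ack ∉ Sat(E[recv U EG lock]) = {Hold, Crit}, so the formula does not hold at Ack.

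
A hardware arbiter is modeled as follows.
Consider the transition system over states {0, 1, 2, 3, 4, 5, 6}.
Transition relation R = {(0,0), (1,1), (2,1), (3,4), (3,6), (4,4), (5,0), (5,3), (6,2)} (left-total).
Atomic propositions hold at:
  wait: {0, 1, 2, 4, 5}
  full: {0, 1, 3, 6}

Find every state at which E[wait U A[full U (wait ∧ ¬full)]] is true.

Sat(¬full) = {2, 4, 5}
Sat(wait ∧ ¬full) = {2, 4, 5}
A[full U (wait ∧ ¬full)]: least fixpoint, start Z0 = Sat((wait ∧ ¬full)) = {2, 4, 5}, add states in Sat(full) with every successor in Z. Z1 = {2, 4, 5, 6}; Z2 = {2, 3, 4, 5, 6}; fixed.
Sat(A[full U (wait ∧ ¬full)]) = {2, 3, 4, 5, 6}
E[wait U A[full U (wait ∧ ¬full)]]: least fixpoint, start Z0 = Sat(A[full U (wait ∧ ¬full)]) = {2, 3, 4, 5, 6}, add states in Sat(wait) with some successor in Z. Already a fixed point.
Sat(E[wait U A[full U (wait ∧ ¬full)]]) = {2, 3, 4, 5, 6}

{2, 3, 4, 5, 6}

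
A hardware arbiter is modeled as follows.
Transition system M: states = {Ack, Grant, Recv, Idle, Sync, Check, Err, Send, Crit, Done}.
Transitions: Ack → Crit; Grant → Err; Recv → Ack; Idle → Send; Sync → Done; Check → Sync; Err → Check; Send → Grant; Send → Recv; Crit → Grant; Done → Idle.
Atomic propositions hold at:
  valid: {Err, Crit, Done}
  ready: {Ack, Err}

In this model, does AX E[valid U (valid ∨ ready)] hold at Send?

Sat(valid ∨ ready) = {Ack, Err, Crit, Done}
E[valid U (valid ∨ ready)]: least fixpoint, start Z0 = Sat((valid ∨ ready)) = {Ack, Err, Crit, Done}, add states in Sat(valid) with some successor in Z. Already a fixed point.
Sat(E[valid U (valid ∨ ready)]) = {Ack, Err, Crit, Done}
Sat(AX E[valid U (valid ∨ ready)]) = {s : every successor in {Ack, Err, Crit, Done}} = {Ack, Grant, Recv, Sync}
Send ∉ Sat(AX E[valid U (valid ∨ ready)]) = {Ack, Grant, Recv, Sync}, so the formula does not hold at Send.

No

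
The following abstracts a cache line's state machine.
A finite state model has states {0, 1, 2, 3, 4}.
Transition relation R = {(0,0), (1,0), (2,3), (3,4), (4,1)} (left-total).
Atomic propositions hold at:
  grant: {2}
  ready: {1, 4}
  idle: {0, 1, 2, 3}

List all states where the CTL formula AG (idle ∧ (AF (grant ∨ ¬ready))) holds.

Sat(¬ready) = {0, 2, 3}
Sat(grant ∨ ¬ready) = {0, 2, 3}
AF (grant ∨ ¬ready): least fixpoint, start Z0 = {0, 2, 3}, add states with every successor in Z. Z1 = {0, 1, 2, 3}; Z2 = {0, 1, 2, 3, 4}; fixed.
Sat(AF (grant ∨ ¬ready)) = {0, 1, 2, 3, 4}
Sat(idle ∧ (AF (grant ∨ ¬ready))) = {0, 1, 2, 3}
AG (idle ∧ (AF (grant ∨ ¬ready))): greatest fixpoint, start Z0 = {0, 1, 2, 3}, keep only states in Sat with every successor in Z. Z1 = {0, 1, 2}; Z2 = {0, 1}; fixed.
Sat(AG (idle ∧ (AF (grant ∨ ¬ready)))) = {0, 1}

{0, 1}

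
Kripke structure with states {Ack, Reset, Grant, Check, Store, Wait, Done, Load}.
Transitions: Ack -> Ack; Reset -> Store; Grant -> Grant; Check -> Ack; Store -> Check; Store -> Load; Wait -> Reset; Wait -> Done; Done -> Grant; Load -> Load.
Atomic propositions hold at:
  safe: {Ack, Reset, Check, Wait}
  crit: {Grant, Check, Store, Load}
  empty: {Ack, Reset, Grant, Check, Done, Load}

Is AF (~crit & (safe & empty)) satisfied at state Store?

No

Sat(~crit) = {Ack, Reset, Wait, Done}
Sat(safe & empty) = {Ack, Reset, Check}
Sat(~crit & (safe & empty)) = {Ack, Reset}
AF (~crit & (safe & empty)): least fixpoint, start Z0 = {Ack, Reset}, add states with every successor in Z. Z1 = {Ack, Reset, Check}; fixed.
Sat(AF (~crit & (safe & empty))) = {Ack, Reset, Check}
Store ∉ Sat(AF (~crit & (safe & empty))) = {Ack, Reset, Check}, so the formula does not hold at Store.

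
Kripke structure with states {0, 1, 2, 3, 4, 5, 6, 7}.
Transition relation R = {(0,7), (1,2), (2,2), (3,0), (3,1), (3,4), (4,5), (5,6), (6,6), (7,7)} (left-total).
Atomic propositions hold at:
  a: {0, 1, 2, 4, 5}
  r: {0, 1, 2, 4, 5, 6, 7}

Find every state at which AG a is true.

{1, 2}

AG a: greatest fixpoint, start Z0 = {0, 1, 2, 4, 5}, keep only states in Sat with every successor in Z. Z1 = {1, 2, 4}; Z2 = {1, 2}; fixed.
Sat(AG a) = {1, 2}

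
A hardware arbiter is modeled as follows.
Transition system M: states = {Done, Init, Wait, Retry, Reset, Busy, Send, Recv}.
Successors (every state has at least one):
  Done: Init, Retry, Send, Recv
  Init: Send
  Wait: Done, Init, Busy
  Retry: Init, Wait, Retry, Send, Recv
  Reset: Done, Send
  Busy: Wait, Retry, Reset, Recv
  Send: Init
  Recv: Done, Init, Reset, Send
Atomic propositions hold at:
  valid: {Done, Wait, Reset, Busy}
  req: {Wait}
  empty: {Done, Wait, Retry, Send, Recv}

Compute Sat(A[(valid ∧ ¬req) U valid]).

Sat(¬req) = {Done, Init, Retry, Reset, Busy, Send, Recv}
Sat(valid ∧ ¬req) = {Done, Reset, Busy}
A[(valid ∧ ¬req) U valid]: least fixpoint, start Z0 = Sat(valid) = {Done, Wait, Reset, Busy}, add states in Sat(valid ∧ ¬req) with every successor in Z. Already a fixed point.
Sat(A[(valid ∧ ¬req) U valid]) = {Done, Wait, Reset, Busy}

{Done, Wait, Reset, Busy}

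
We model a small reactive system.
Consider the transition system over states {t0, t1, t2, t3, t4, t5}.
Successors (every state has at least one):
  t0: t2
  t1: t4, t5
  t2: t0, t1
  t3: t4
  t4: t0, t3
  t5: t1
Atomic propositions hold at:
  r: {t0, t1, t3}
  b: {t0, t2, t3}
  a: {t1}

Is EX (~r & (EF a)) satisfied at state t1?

Yes

Sat(~r) = {t2, t4, t5}
EF a: least fixpoint, start Z0 = {t1}, add states with some successor in Z. Z1 = {t1, t2, t5}; Z2 = {t0, t1, t2, t5}; Z3 = {t0, t1, t2, t4, t5}; Z4 = {t0, t1, t2, t3, t4, t5}; fixed.
Sat(EF a) = {t0, t1, t2, t3, t4, t5}
Sat(~r & (EF a)) = {t2, t4, t5}
Sat(EX (~r & (EF a))) = {s : some successor in {t2, t4, t5}} = {t0, t1, t3}
t1 ∈ Sat(EX (~r & (EF a))) = {t0, t1, t3}, so the formula holds at t1.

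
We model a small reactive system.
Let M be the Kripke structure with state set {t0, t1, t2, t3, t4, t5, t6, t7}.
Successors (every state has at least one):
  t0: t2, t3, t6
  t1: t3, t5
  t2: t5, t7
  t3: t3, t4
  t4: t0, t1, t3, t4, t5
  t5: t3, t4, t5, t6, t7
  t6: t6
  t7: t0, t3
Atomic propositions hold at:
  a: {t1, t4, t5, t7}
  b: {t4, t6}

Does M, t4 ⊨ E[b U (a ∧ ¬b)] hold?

Yes

Sat(¬b) = {t0, t1, t2, t3, t5, t7}
Sat(a ∧ ¬b) = {t1, t5, t7}
E[b U (a ∧ ¬b)]: least fixpoint, start Z0 = Sat((a ∧ ¬b)) = {t1, t5, t7}, add states in Sat(b) with some successor in Z. Z1 = {t1, t4, t5, t7}; fixed.
Sat(E[b U (a ∧ ¬b)]) = {t1, t4, t5, t7}
t4 ∈ Sat(E[b U (a ∧ ¬b)]) = {t1, t4, t5, t7}, so the formula holds at t4.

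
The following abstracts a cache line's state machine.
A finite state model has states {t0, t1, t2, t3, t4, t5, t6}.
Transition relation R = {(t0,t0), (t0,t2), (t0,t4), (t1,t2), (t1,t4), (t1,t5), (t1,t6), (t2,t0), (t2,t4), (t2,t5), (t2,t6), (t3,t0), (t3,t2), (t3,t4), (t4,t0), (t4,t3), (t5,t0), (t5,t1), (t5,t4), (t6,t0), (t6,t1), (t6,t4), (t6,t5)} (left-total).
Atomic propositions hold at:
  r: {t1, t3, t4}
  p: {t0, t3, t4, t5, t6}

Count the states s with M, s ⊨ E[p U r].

E[p U r]: least fixpoint, start Z0 = Sat(r) = {t1, t3, t4}, add states in Sat(p) with some successor in Z. Z1 = {t0, t1, t3, t4, t5, t6}; fixed.
Sat(E[p U r]) = {t0, t1, t3, t4, t5, t6}
|Sat(E[p U r])| = |{t0, t1, t3, t4, t5, t6}| = 6.

6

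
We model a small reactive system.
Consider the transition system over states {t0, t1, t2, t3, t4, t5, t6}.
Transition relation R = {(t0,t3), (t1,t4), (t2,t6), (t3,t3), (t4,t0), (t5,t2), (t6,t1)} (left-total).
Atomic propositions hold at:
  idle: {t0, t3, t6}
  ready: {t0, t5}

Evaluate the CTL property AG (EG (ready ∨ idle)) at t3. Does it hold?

Yes

Sat(ready ∨ idle) = {t0, t3, t5, t6}
EG (ready ∨ idle): greatest fixpoint, start Z0 = {t0, t3, t5, t6}, keep only states in Sat with some successor in Z. Z1 = {t0, t3}; fixed.
Sat(EG (ready ∨ idle)) = {t0, t3}
AG (EG (ready ∨ idle)): greatest fixpoint, start Z0 = {t0, t3}, keep only states in Sat with every successor in Z. Already a fixed point.
Sat(AG (EG (ready ∨ idle))) = {t0, t3}
t3 ∈ Sat(AG (EG (ready ∨ idle))) = {t0, t3}, so the formula holds at t3.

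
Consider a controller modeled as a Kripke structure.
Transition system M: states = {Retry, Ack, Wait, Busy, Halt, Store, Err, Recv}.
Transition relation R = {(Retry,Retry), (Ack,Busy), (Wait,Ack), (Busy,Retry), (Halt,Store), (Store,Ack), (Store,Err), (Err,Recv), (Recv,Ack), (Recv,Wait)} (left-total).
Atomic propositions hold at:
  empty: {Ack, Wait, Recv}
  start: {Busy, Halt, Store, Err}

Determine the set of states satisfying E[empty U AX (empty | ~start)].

Sat(~start) = {Retry, Ack, Wait, Recv}
Sat(empty | ~start) = {Retry, Ack, Wait, Recv}
Sat(AX (empty | ~start)) = {s : every successor in {Retry, Ack, Wait, Recv}} = {Retry, Wait, Busy, Err, Recv}
E[empty U AX (empty | ~start)]: least fixpoint, start Z0 = Sat(AX (empty | ~start)) = {Retry, Wait, Busy, Err, Recv}, add states in Sat(empty) with some successor in Z. Z1 = {Retry, Ack, Wait, Busy, Err, Recv}; fixed.
Sat(E[empty U AX (empty | ~start)]) = {Retry, Ack, Wait, Busy, Err, Recv}

{Retry, Ack, Wait, Busy, Err, Recv}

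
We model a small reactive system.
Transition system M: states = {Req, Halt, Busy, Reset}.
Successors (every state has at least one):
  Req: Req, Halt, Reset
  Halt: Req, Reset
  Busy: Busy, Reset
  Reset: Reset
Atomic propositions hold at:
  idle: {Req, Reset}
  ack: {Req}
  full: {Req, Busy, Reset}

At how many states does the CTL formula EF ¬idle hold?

3

Sat(¬idle) = {Halt, Busy}
EF ¬idle: least fixpoint, start Z0 = {Halt, Busy}, add states with some successor in Z. Z1 = {Req, Halt, Busy}; fixed.
Sat(EF ¬idle) = {Req, Halt, Busy}
|Sat(EF ¬idle)| = |{Req, Halt, Busy}| = 3.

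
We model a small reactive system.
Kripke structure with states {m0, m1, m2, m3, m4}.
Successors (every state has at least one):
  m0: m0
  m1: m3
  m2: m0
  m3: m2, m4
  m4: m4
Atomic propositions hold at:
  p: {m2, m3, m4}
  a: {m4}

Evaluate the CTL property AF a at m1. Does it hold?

AF a: least fixpoint, start Z0 = {m4}, add states with every successor in Z. Already a fixed point.
Sat(AF a) = {m4}
m1 ∉ Sat(AF a) = {m4}, so the formula does not hold at m1.

No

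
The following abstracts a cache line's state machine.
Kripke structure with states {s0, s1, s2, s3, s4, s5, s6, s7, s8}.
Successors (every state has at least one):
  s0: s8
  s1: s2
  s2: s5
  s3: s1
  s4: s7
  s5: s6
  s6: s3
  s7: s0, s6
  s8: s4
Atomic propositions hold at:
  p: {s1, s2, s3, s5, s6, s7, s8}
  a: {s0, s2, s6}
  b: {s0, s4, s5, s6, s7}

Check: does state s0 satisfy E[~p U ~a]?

Yes

Sat(~p) = {s0, s4}
Sat(~a) = {s1, s3, s4, s5, s7, s8}
E[~p U ~a]: least fixpoint, start Z0 = Sat(~a) = {s1, s3, s4, s5, s7, s8}, add states in Sat(~p) with some successor in Z. Z1 = {s0, s1, s3, s4, s5, s7, s8}; fixed.
Sat(E[~p U ~a]) = {s0, s1, s3, s4, s5, s7, s8}
s0 ∈ Sat(E[~p U ~a]) = {s0, s1, s3, s4, s5, s7, s8}, so the formula holds at s0.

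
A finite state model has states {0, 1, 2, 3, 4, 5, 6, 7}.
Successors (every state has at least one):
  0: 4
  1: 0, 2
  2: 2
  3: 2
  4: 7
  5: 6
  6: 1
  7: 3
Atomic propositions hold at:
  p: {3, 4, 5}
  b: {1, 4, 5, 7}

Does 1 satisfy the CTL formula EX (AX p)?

Sat(AX p) = {s : every successor in {3, 4, 5}} = {0, 7}
Sat(EX (AX p)) = {s : some successor in {0, 7}} = {1, 4}
1 ∈ Sat(EX (AX p)) = {1, 4}, so the formula holds at 1.

Yes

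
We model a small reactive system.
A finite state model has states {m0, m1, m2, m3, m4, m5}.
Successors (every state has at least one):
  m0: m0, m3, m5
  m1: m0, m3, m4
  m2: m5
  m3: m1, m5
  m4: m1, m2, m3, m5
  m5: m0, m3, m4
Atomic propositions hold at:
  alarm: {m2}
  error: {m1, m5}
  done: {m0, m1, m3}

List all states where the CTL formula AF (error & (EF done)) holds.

EF done: least fixpoint, start Z0 = {m0, m1, m3}, add states with some successor in Z. Z1 = {m0, m1, m3, m4, m5}; Z2 = {m0, m1, m2, m3, m4, m5}; fixed.
Sat(EF done) = {m0, m1, m2, m3, m4, m5}
Sat(error & (EF done)) = {m1, m5}
AF (error & (EF done)): least fixpoint, start Z0 = {m1, m5}, add states with every successor in Z. Z1 = {m1, m2, m3, m5}; Z2 = {m1, m2, m3, m4, m5}; fixed.
Sat(AF (error & (EF done))) = {m1, m2, m3, m4, m5}

{m1, m2, m3, m4, m5}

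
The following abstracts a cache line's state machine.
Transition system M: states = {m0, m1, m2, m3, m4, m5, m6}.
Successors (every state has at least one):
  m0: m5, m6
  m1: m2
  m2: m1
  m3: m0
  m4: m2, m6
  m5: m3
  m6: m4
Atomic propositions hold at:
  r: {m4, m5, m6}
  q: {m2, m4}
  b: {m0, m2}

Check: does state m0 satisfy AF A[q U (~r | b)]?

Yes

Sat(~r) = {m0, m1, m2, m3}
Sat(~r | b) = {m0, m1, m2, m3}
A[q U (~r | b)]: least fixpoint, start Z0 = Sat((~r | b)) = {m0, m1, m2, m3}, add states in Sat(q) with every successor in Z. Already a fixed point.
Sat(A[q U (~r | b)]) = {m0, m1, m2, m3}
AF A[q U (~r | b)]: least fixpoint, start Z0 = {m0, m1, m2, m3}, add states with every successor in Z. Z1 = {m0, m1, m2, m3, m5}; fixed.
Sat(AF A[q U (~r | b)]) = {m0, m1, m2, m3, m5}
m0 ∈ Sat(AF A[q U (~r | b)]) = {m0, m1, m2, m3, m5}, so the formula holds at m0.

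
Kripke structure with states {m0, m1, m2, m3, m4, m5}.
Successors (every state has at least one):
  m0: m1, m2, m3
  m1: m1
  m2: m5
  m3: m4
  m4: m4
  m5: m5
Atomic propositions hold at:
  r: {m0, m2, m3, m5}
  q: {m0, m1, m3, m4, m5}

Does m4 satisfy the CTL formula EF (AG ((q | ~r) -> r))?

Sat(~r) = {m1, m4}
Sat(q | ~r) = {m0, m1, m3, m4, m5}
Sat((q | ~r) -> r) = {m0, m2, m3, m5}
AG ((q | ~r) -> r): greatest fixpoint, start Z0 = {m0, m2, m3, m5}, keep only states in Sat with every successor in Z. Z1 = {m2, m5}; fixed.
Sat(AG ((q | ~r) -> r)) = {m2, m5}
EF (AG ((q | ~r) -> r)): least fixpoint, start Z0 = {m2, m5}, add states with some successor in Z. Z1 = {m0, m2, m5}; fixed.
Sat(EF (AG ((q | ~r) -> r))) = {m0, m2, m5}
m4 ∉ Sat(EF (AG ((q | ~r) -> r))) = {m0, m2, m5}, so the formula does not hold at m4.

No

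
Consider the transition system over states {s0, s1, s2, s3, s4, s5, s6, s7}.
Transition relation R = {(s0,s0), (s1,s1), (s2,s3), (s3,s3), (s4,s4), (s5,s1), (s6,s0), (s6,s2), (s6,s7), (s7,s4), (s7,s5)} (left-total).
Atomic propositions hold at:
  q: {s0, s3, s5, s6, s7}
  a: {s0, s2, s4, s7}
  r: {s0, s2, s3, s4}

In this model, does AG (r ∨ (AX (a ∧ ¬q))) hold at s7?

Sat(¬q) = {s1, s2, s4}
Sat(a ∧ ¬q) = {s2, s4}
Sat(AX (a ∧ ¬q)) = {s : every successor in {s2, s4}} = {s4}
Sat(r ∨ (AX (a ∧ ¬q))) = {s0, s2, s3, s4}
AG (r ∨ (AX (a ∧ ¬q))): greatest fixpoint, start Z0 = {s0, s2, s3, s4}, keep only states in Sat with every successor in Z. Already a fixed point.
Sat(AG (r ∨ (AX (a ∧ ¬q)))) = {s0, s2, s3, s4}
s7 ∉ Sat(AG (r ∨ (AX (a ∧ ¬q)))) = {s0, s2, s3, s4}, so the formula does not hold at s7.

No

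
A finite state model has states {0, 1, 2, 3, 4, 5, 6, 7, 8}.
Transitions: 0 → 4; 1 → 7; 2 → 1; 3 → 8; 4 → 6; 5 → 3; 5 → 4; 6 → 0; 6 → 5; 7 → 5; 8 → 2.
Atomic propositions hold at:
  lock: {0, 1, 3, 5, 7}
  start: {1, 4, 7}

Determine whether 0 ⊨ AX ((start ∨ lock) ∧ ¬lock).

Sat(start ∨ lock) = {0, 1, 3, 4, 5, 7}
Sat(¬lock) = {2, 4, 6, 8}
Sat((start ∨ lock) ∧ ¬lock) = {4}
Sat(AX ((start ∨ lock) ∧ ¬lock)) = {s : every successor in {4}} = {0}
0 ∈ Sat(AX ((start ∨ lock) ∧ ¬lock)) = {0}, so the formula holds at 0.

Yes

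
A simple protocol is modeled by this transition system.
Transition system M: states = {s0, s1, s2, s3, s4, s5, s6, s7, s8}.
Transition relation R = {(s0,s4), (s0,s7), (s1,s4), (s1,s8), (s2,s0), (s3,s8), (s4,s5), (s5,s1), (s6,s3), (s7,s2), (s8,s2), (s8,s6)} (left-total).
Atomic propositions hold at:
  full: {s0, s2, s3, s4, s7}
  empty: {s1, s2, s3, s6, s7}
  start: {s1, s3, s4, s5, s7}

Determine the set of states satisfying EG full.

EG full: greatest fixpoint, start Z0 = {s0, s2, s3, s4, s7}, keep only states in Sat with some successor in Z. Z1 = {s0, s2, s7}; fixed.
Sat(EG full) = {s0, s2, s7}

{s0, s2, s7}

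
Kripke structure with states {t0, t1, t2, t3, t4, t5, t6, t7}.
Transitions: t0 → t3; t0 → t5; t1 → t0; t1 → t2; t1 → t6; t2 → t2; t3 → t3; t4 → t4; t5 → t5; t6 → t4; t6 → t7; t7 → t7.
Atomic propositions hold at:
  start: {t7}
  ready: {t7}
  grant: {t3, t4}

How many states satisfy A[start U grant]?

2

A[start U grant]: least fixpoint, start Z0 = Sat(grant) = {t3, t4}, add states in Sat(start) with every successor in Z. Already a fixed point.
Sat(A[start U grant]) = {t3, t4}
|Sat(A[start U grant])| = |{t3, t4}| = 2.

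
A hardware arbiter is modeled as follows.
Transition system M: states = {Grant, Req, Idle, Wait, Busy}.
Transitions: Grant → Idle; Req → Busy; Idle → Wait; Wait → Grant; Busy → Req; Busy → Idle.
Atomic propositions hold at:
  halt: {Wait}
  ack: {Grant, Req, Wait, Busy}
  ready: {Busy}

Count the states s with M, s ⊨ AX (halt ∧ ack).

Sat(halt ∧ ack) = {Wait}
Sat(AX (halt ∧ ack)) = {s : every successor in {Wait}} = {Idle}
|Sat(AX (halt ∧ ack))| = |{Idle}| = 1.

1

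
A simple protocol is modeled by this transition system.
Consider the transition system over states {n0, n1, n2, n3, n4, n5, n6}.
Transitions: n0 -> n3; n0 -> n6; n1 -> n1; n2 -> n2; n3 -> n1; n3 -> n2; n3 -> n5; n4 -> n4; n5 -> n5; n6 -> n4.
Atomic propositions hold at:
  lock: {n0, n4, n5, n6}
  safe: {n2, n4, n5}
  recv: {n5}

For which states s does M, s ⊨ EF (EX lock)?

{n0, n3, n4, n5, n6}

Sat(EX lock) = {s : some successor in {n0, n4, n5, n6}} = {n0, n3, n4, n5, n6}
EF (EX lock): least fixpoint, start Z0 = {n0, n3, n4, n5, n6}, add states with some successor in Z. Already a fixed point.
Sat(EF (EX lock)) = {n0, n3, n4, n5, n6}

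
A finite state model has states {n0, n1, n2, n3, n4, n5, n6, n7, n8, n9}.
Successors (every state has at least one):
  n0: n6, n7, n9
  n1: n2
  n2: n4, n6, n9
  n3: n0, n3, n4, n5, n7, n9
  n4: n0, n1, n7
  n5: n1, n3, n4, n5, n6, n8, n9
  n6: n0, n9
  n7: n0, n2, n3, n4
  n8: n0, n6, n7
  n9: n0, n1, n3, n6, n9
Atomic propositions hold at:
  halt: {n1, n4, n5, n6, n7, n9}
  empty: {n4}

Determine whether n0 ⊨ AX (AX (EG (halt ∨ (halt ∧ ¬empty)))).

No

Sat(¬empty) = {n0, n1, n2, n3, n5, n6, n7, n8, n9}
Sat(halt ∧ ¬empty) = {n1, n5, n6, n7, n9}
Sat(halt ∨ (halt ∧ ¬empty)) = {n1, n4, n5, n6, n7, n9}
EG (halt ∨ (halt ∧ ¬empty)): greatest fixpoint, start Z0 = {n1, n4, n5, n6, n7, n9}, keep only states in Sat with some successor in Z. Z1 = {n4, n5, n6, n7, n9}; fixed.
Sat(EG (halt ∨ (halt ∧ ¬empty))) = {n4, n5, n6, n7, n9}
Sat(AX (EG (halt ∨ (halt ∧ ¬empty)))) = {s : every successor in {n4, n5, n6, n7, n9}} = {n0, n2}
Sat(AX (AX (EG (halt ∨ (halt ∧ ¬empty))))) = {s : every successor in {n0, n2}} = {n1}
n0 ∉ Sat(AX (AX (EG (halt ∨ (halt ∧ ¬empty))))) = {n1}, so the formula does not hold at n0.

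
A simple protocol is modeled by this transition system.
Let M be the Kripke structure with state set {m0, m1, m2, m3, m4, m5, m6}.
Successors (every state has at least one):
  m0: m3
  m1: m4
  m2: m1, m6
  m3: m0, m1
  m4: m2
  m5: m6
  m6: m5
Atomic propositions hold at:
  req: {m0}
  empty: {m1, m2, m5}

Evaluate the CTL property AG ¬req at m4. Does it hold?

Yes

Sat(¬req) = {m1, m2, m3, m4, m5, m6}
AG ¬req: greatest fixpoint, start Z0 = {m1, m2, m3, m4, m5, m6}, keep only states in Sat with every successor in Z. Z1 = {m1, m2, m4, m5, m6}; fixed.
Sat(AG ¬req) = {m1, m2, m4, m5, m6}
m4 ∈ Sat(AG ¬req) = {m1, m2, m4, m5, m6}, so the formula holds at m4.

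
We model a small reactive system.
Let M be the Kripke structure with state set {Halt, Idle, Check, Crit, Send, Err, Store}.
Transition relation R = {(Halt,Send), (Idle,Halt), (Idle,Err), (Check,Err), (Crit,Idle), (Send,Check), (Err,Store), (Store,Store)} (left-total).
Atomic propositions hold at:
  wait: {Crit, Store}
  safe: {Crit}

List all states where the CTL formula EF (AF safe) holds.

{Crit}

AF safe: least fixpoint, start Z0 = {Crit}, add states with every successor in Z. Already a fixed point.
Sat(AF safe) = {Crit}
EF (AF safe): least fixpoint, start Z0 = {Crit}, add states with some successor in Z. Already a fixed point.
Sat(EF (AF safe)) = {Crit}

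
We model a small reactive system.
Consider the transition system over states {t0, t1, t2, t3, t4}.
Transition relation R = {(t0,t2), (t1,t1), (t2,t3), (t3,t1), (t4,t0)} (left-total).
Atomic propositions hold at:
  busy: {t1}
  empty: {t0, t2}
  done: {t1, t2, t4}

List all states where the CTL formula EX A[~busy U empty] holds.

{t0, t4}

Sat(~busy) = {t0, t2, t3, t4}
A[~busy U empty]: least fixpoint, start Z0 = Sat(empty) = {t0, t2}, add states in Sat(~busy) with every successor in Z. Z1 = {t0, t2, t4}; fixed.
Sat(A[~busy U empty]) = {t0, t2, t4}
Sat(EX A[~busy U empty]) = {s : some successor in {t0, t2, t4}} = {t0, t4}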